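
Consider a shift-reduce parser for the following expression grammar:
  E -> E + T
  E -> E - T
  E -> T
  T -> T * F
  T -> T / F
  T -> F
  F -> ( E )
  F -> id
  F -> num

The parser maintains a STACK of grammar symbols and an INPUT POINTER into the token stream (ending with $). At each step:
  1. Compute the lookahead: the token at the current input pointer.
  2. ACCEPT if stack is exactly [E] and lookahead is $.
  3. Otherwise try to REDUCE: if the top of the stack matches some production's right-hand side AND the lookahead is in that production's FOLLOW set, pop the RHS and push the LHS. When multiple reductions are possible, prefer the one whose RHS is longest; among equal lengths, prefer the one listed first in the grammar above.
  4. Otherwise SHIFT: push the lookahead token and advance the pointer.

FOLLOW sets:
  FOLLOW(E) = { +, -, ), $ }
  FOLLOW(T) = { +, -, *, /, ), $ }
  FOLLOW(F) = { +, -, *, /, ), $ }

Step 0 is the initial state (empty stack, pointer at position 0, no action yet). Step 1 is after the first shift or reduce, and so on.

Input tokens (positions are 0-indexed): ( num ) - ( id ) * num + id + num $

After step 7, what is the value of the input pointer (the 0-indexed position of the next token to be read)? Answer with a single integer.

Answer: 3

Derivation:
Step 1: shift (. Stack=[(] ptr=1 lookahead=num remaining=[num ) - ( id ) * num + id + num $]
Step 2: shift num. Stack=[( num] ptr=2 lookahead=) remaining=[) - ( id ) * num + id + num $]
Step 3: reduce F->num. Stack=[( F] ptr=2 lookahead=) remaining=[) - ( id ) * num + id + num $]
Step 4: reduce T->F. Stack=[( T] ptr=2 lookahead=) remaining=[) - ( id ) * num + id + num $]
Step 5: reduce E->T. Stack=[( E] ptr=2 lookahead=) remaining=[) - ( id ) * num + id + num $]
Step 6: shift ). Stack=[( E )] ptr=3 lookahead=- remaining=[- ( id ) * num + id + num $]
Step 7: reduce F->( E ). Stack=[F] ptr=3 lookahead=- remaining=[- ( id ) * num + id + num $]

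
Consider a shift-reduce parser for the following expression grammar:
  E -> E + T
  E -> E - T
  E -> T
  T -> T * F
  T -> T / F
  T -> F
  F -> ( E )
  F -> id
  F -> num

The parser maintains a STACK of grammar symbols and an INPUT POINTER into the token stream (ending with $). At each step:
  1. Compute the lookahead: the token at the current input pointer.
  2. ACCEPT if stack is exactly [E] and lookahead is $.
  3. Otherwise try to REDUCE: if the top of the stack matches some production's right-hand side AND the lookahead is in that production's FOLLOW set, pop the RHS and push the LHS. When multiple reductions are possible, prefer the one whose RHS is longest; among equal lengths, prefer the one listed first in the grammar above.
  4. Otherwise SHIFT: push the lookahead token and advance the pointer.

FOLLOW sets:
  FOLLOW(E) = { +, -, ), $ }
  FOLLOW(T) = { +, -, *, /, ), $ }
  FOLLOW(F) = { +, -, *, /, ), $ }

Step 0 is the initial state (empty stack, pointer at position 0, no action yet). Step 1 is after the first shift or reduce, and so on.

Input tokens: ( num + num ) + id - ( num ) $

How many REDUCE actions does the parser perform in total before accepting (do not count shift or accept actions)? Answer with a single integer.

Answer: 18

Derivation:
Step 1: shift (. Stack=[(] ptr=1 lookahead=num remaining=[num + num ) + id - ( num ) $]
Step 2: shift num. Stack=[( num] ptr=2 lookahead=+ remaining=[+ num ) + id - ( num ) $]
Step 3: reduce F->num. Stack=[( F] ptr=2 lookahead=+ remaining=[+ num ) + id - ( num ) $]
Step 4: reduce T->F. Stack=[( T] ptr=2 lookahead=+ remaining=[+ num ) + id - ( num ) $]
Step 5: reduce E->T. Stack=[( E] ptr=2 lookahead=+ remaining=[+ num ) + id - ( num ) $]
Step 6: shift +. Stack=[( E +] ptr=3 lookahead=num remaining=[num ) + id - ( num ) $]
Step 7: shift num. Stack=[( E + num] ptr=4 lookahead=) remaining=[) + id - ( num ) $]
Step 8: reduce F->num. Stack=[( E + F] ptr=4 lookahead=) remaining=[) + id - ( num ) $]
Step 9: reduce T->F. Stack=[( E + T] ptr=4 lookahead=) remaining=[) + id - ( num ) $]
Step 10: reduce E->E + T. Stack=[( E] ptr=4 lookahead=) remaining=[) + id - ( num ) $]
Step 11: shift ). Stack=[( E )] ptr=5 lookahead=+ remaining=[+ id - ( num ) $]
Step 12: reduce F->( E ). Stack=[F] ptr=5 lookahead=+ remaining=[+ id - ( num ) $]
Step 13: reduce T->F. Stack=[T] ptr=5 lookahead=+ remaining=[+ id - ( num ) $]
Step 14: reduce E->T. Stack=[E] ptr=5 lookahead=+ remaining=[+ id - ( num ) $]
Step 15: shift +. Stack=[E +] ptr=6 lookahead=id remaining=[id - ( num ) $]
Step 16: shift id. Stack=[E + id] ptr=7 lookahead=- remaining=[- ( num ) $]
Step 17: reduce F->id. Stack=[E + F] ptr=7 lookahead=- remaining=[- ( num ) $]
Step 18: reduce T->F. Stack=[E + T] ptr=7 lookahead=- remaining=[- ( num ) $]
Step 19: reduce E->E + T. Stack=[E] ptr=7 lookahead=- remaining=[- ( num ) $]
Step 20: shift -. Stack=[E -] ptr=8 lookahead=( remaining=[( num ) $]
Step 21: shift (. Stack=[E - (] ptr=9 lookahead=num remaining=[num ) $]
Step 22: shift num. Stack=[E - ( num] ptr=10 lookahead=) remaining=[) $]
Step 23: reduce F->num. Stack=[E - ( F] ptr=10 lookahead=) remaining=[) $]
Step 24: reduce T->F. Stack=[E - ( T] ptr=10 lookahead=) remaining=[) $]
Step 25: reduce E->T. Stack=[E - ( E] ptr=10 lookahead=) remaining=[) $]
Step 26: shift ). Stack=[E - ( E )] ptr=11 lookahead=$ remaining=[$]
Step 27: reduce F->( E ). Stack=[E - F] ptr=11 lookahead=$ remaining=[$]
Step 28: reduce T->F. Stack=[E - T] ptr=11 lookahead=$ remaining=[$]
Step 29: reduce E->E - T. Stack=[E] ptr=11 lookahead=$ remaining=[$]
Step 30: accept. Stack=[E] ptr=11 lookahead=$ remaining=[$]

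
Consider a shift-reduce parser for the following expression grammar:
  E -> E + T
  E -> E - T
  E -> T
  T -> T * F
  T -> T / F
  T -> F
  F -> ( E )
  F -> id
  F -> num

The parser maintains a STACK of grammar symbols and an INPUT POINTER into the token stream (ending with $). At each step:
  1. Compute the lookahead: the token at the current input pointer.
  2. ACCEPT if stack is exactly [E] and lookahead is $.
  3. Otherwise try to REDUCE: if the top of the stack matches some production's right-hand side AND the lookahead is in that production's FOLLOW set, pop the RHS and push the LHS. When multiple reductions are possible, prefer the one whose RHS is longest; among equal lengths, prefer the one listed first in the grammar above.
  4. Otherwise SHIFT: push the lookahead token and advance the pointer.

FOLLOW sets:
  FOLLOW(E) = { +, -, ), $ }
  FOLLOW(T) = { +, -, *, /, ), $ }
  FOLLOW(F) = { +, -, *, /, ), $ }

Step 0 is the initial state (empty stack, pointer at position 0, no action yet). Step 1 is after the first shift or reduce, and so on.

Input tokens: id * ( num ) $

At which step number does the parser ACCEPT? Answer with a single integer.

Step 1: shift id. Stack=[id] ptr=1 lookahead=* remaining=[* ( num ) $]
Step 2: reduce F->id. Stack=[F] ptr=1 lookahead=* remaining=[* ( num ) $]
Step 3: reduce T->F. Stack=[T] ptr=1 lookahead=* remaining=[* ( num ) $]
Step 4: shift *. Stack=[T *] ptr=2 lookahead=( remaining=[( num ) $]
Step 5: shift (. Stack=[T * (] ptr=3 lookahead=num remaining=[num ) $]
Step 6: shift num. Stack=[T * ( num] ptr=4 lookahead=) remaining=[) $]
Step 7: reduce F->num. Stack=[T * ( F] ptr=4 lookahead=) remaining=[) $]
Step 8: reduce T->F. Stack=[T * ( T] ptr=4 lookahead=) remaining=[) $]
Step 9: reduce E->T. Stack=[T * ( E] ptr=4 lookahead=) remaining=[) $]
Step 10: shift ). Stack=[T * ( E )] ptr=5 lookahead=$ remaining=[$]
Step 11: reduce F->( E ). Stack=[T * F] ptr=5 lookahead=$ remaining=[$]
Step 12: reduce T->T * F. Stack=[T] ptr=5 lookahead=$ remaining=[$]
Step 13: reduce E->T. Stack=[E] ptr=5 lookahead=$ remaining=[$]
Step 14: accept. Stack=[E] ptr=5 lookahead=$ remaining=[$]

Answer: 14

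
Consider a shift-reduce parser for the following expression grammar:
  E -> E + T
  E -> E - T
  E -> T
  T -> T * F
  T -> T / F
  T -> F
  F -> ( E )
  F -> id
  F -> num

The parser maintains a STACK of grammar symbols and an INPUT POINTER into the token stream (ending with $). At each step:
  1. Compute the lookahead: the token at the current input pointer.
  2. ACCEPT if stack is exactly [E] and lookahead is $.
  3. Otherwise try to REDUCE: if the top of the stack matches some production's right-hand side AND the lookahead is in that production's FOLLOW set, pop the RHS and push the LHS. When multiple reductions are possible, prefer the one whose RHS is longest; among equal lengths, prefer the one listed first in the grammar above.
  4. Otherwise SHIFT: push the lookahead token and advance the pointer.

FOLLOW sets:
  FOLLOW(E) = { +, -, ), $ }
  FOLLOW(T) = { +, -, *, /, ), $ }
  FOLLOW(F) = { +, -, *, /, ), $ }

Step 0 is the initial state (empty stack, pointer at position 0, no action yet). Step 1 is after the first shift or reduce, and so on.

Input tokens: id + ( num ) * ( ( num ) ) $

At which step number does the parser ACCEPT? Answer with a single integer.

Step 1: shift id. Stack=[id] ptr=1 lookahead=+ remaining=[+ ( num ) * ( ( num ) ) $]
Step 2: reduce F->id. Stack=[F] ptr=1 lookahead=+ remaining=[+ ( num ) * ( ( num ) ) $]
Step 3: reduce T->F. Stack=[T] ptr=1 lookahead=+ remaining=[+ ( num ) * ( ( num ) ) $]
Step 4: reduce E->T. Stack=[E] ptr=1 lookahead=+ remaining=[+ ( num ) * ( ( num ) ) $]
Step 5: shift +. Stack=[E +] ptr=2 lookahead=( remaining=[( num ) * ( ( num ) ) $]
Step 6: shift (. Stack=[E + (] ptr=3 lookahead=num remaining=[num ) * ( ( num ) ) $]
Step 7: shift num. Stack=[E + ( num] ptr=4 lookahead=) remaining=[) * ( ( num ) ) $]
Step 8: reduce F->num. Stack=[E + ( F] ptr=4 lookahead=) remaining=[) * ( ( num ) ) $]
Step 9: reduce T->F. Stack=[E + ( T] ptr=4 lookahead=) remaining=[) * ( ( num ) ) $]
Step 10: reduce E->T. Stack=[E + ( E] ptr=4 lookahead=) remaining=[) * ( ( num ) ) $]
Step 11: shift ). Stack=[E + ( E )] ptr=5 lookahead=* remaining=[* ( ( num ) ) $]
Step 12: reduce F->( E ). Stack=[E + F] ptr=5 lookahead=* remaining=[* ( ( num ) ) $]
Step 13: reduce T->F. Stack=[E + T] ptr=5 lookahead=* remaining=[* ( ( num ) ) $]
Step 14: shift *. Stack=[E + T *] ptr=6 lookahead=( remaining=[( ( num ) ) $]
Step 15: shift (. Stack=[E + T * (] ptr=7 lookahead=( remaining=[( num ) ) $]
Step 16: shift (. Stack=[E + T * ( (] ptr=8 lookahead=num remaining=[num ) ) $]
Step 17: shift num. Stack=[E + T * ( ( num] ptr=9 lookahead=) remaining=[) ) $]
Step 18: reduce F->num. Stack=[E + T * ( ( F] ptr=9 lookahead=) remaining=[) ) $]
Step 19: reduce T->F. Stack=[E + T * ( ( T] ptr=9 lookahead=) remaining=[) ) $]
Step 20: reduce E->T. Stack=[E + T * ( ( E] ptr=9 lookahead=) remaining=[) ) $]
Step 21: shift ). Stack=[E + T * ( ( E )] ptr=10 lookahead=) remaining=[) $]
Step 22: reduce F->( E ). Stack=[E + T * ( F] ptr=10 lookahead=) remaining=[) $]
Step 23: reduce T->F. Stack=[E + T * ( T] ptr=10 lookahead=) remaining=[) $]
Step 24: reduce E->T. Stack=[E + T * ( E] ptr=10 lookahead=) remaining=[) $]
Step 25: shift ). Stack=[E + T * ( E )] ptr=11 lookahead=$ remaining=[$]
Step 26: reduce F->( E ). Stack=[E + T * F] ptr=11 lookahead=$ remaining=[$]
Step 27: reduce T->T * F. Stack=[E + T] ptr=11 lookahead=$ remaining=[$]
Step 28: reduce E->E + T. Stack=[E] ptr=11 lookahead=$ remaining=[$]
Step 29: accept. Stack=[E] ptr=11 lookahead=$ remaining=[$]

Answer: 29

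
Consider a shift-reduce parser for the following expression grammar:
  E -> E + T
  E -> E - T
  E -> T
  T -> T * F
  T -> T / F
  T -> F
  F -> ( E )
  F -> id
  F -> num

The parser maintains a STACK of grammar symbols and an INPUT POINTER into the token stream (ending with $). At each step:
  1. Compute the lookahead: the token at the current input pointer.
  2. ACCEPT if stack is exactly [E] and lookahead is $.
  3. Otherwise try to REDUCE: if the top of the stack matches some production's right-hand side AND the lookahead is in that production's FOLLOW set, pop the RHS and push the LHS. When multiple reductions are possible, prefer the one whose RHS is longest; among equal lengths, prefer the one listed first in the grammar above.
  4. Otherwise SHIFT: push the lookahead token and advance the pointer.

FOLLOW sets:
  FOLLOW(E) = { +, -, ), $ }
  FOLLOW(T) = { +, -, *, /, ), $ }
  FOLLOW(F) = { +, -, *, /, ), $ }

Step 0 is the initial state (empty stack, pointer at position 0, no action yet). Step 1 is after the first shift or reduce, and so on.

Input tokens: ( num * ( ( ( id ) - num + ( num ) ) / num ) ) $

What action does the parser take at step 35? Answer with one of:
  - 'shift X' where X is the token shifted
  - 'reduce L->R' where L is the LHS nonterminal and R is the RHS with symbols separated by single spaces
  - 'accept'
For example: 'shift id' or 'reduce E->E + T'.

Answer: shift /

Derivation:
Step 1: shift (. Stack=[(] ptr=1 lookahead=num remaining=[num * ( ( ( id ) - num + ( num ) ) / num ) ) $]
Step 2: shift num. Stack=[( num] ptr=2 lookahead=* remaining=[* ( ( ( id ) - num + ( num ) ) / num ) ) $]
Step 3: reduce F->num. Stack=[( F] ptr=2 lookahead=* remaining=[* ( ( ( id ) - num + ( num ) ) / num ) ) $]
Step 4: reduce T->F. Stack=[( T] ptr=2 lookahead=* remaining=[* ( ( ( id ) - num + ( num ) ) / num ) ) $]
Step 5: shift *. Stack=[( T *] ptr=3 lookahead=( remaining=[( ( ( id ) - num + ( num ) ) / num ) ) $]
Step 6: shift (. Stack=[( T * (] ptr=4 lookahead=( remaining=[( ( id ) - num + ( num ) ) / num ) ) $]
Step 7: shift (. Stack=[( T * ( (] ptr=5 lookahead=( remaining=[( id ) - num + ( num ) ) / num ) ) $]
Step 8: shift (. Stack=[( T * ( ( (] ptr=6 lookahead=id remaining=[id ) - num + ( num ) ) / num ) ) $]
Step 9: shift id. Stack=[( T * ( ( ( id] ptr=7 lookahead=) remaining=[) - num + ( num ) ) / num ) ) $]
Step 10: reduce F->id. Stack=[( T * ( ( ( F] ptr=7 lookahead=) remaining=[) - num + ( num ) ) / num ) ) $]
Step 11: reduce T->F. Stack=[( T * ( ( ( T] ptr=7 lookahead=) remaining=[) - num + ( num ) ) / num ) ) $]
Step 12: reduce E->T. Stack=[( T * ( ( ( E] ptr=7 lookahead=) remaining=[) - num + ( num ) ) / num ) ) $]
Step 13: shift ). Stack=[( T * ( ( ( E )] ptr=8 lookahead=- remaining=[- num + ( num ) ) / num ) ) $]
Step 14: reduce F->( E ). Stack=[( T * ( ( F] ptr=8 lookahead=- remaining=[- num + ( num ) ) / num ) ) $]
Step 15: reduce T->F. Stack=[( T * ( ( T] ptr=8 lookahead=- remaining=[- num + ( num ) ) / num ) ) $]
Step 16: reduce E->T. Stack=[( T * ( ( E] ptr=8 lookahead=- remaining=[- num + ( num ) ) / num ) ) $]
Step 17: shift -. Stack=[( T * ( ( E -] ptr=9 lookahead=num remaining=[num + ( num ) ) / num ) ) $]
Step 18: shift num. Stack=[( T * ( ( E - num] ptr=10 lookahead=+ remaining=[+ ( num ) ) / num ) ) $]
Step 19: reduce F->num. Stack=[( T * ( ( E - F] ptr=10 lookahead=+ remaining=[+ ( num ) ) / num ) ) $]
Step 20: reduce T->F. Stack=[( T * ( ( E - T] ptr=10 lookahead=+ remaining=[+ ( num ) ) / num ) ) $]
Step 21: reduce E->E - T. Stack=[( T * ( ( E] ptr=10 lookahead=+ remaining=[+ ( num ) ) / num ) ) $]
Step 22: shift +. Stack=[( T * ( ( E +] ptr=11 lookahead=( remaining=[( num ) ) / num ) ) $]
Step 23: shift (. Stack=[( T * ( ( E + (] ptr=12 lookahead=num remaining=[num ) ) / num ) ) $]
Step 24: shift num. Stack=[( T * ( ( E + ( num] ptr=13 lookahead=) remaining=[) ) / num ) ) $]
Step 25: reduce F->num. Stack=[( T * ( ( E + ( F] ptr=13 lookahead=) remaining=[) ) / num ) ) $]
Step 26: reduce T->F. Stack=[( T * ( ( E + ( T] ptr=13 lookahead=) remaining=[) ) / num ) ) $]
Step 27: reduce E->T. Stack=[( T * ( ( E + ( E] ptr=13 lookahead=) remaining=[) ) / num ) ) $]
Step 28: shift ). Stack=[( T * ( ( E + ( E )] ptr=14 lookahead=) remaining=[) / num ) ) $]
Step 29: reduce F->( E ). Stack=[( T * ( ( E + F] ptr=14 lookahead=) remaining=[) / num ) ) $]
Step 30: reduce T->F. Stack=[( T * ( ( E + T] ptr=14 lookahead=) remaining=[) / num ) ) $]
Step 31: reduce E->E + T. Stack=[( T * ( ( E] ptr=14 lookahead=) remaining=[) / num ) ) $]
Step 32: shift ). Stack=[( T * ( ( E )] ptr=15 lookahead=/ remaining=[/ num ) ) $]
Step 33: reduce F->( E ). Stack=[( T * ( F] ptr=15 lookahead=/ remaining=[/ num ) ) $]
Step 34: reduce T->F. Stack=[( T * ( T] ptr=15 lookahead=/ remaining=[/ num ) ) $]
Step 35: shift /. Stack=[( T * ( T /] ptr=16 lookahead=num remaining=[num ) ) $]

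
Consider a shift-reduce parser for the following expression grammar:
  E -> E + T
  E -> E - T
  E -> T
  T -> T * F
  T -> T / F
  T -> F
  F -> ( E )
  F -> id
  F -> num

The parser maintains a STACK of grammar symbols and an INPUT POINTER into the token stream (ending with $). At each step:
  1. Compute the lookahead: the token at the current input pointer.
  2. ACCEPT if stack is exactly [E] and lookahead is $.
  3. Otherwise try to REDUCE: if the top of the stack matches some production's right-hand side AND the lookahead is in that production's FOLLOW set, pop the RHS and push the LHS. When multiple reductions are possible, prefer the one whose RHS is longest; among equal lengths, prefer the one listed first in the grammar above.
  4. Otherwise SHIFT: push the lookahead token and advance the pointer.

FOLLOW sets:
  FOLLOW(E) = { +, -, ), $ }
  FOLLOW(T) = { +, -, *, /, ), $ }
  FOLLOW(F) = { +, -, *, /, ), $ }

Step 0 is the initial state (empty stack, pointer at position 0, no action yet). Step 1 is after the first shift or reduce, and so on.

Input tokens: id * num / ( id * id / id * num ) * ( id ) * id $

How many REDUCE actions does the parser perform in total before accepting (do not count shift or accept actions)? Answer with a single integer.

Answer: 23

Derivation:
Step 1: shift id. Stack=[id] ptr=1 lookahead=* remaining=[* num / ( id * id / id * num ) * ( id ) * id $]
Step 2: reduce F->id. Stack=[F] ptr=1 lookahead=* remaining=[* num / ( id * id / id * num ) * ( id ) * id $]
Step 3: reduce T->F. Stack=[T] ptr=1 lookahead=* remaining=[* num / ( id * id / id * num ) * ( id ) * id $]
Step 4: shift *. Stack=[T *] ptr=2 lookahead=num remaining=[num / ( id * id / id * num ) * ( id ) * id $]
Step 5: shift num. Stack=[T * num] ptr=3 lookahead=/ remaining=[/ ( id * id / id * num ) * ( id ) * id $]
Step 6: reduce F->num. Stack=[T * F] ptr=3 lookahead=/ remaining=[/ ( id * id / id * num ) * ( id ) * id $]
Step 7: reduce T->T * F. Stack=[T] ptr=3 lookahead=/ remaining=[/ ( id * id / id * num ) * ( id ) * id $]
Step 8: shift /. Stack=[T /] ptr=4 lookahead=( remaining=[( id * id / id * num ) * ( id ) * id $]
Step 9: shift (. Stack=[T / (] ptr=5 lookahead=id remaining=[id * id / id * num ) * ( id ) * id $]
Step 10: shift id. Stack=[T / ( id] ptr=6 lookahead=* remaining=[* id / id * num ) * ( id ) * id $]
Step 11: reduce F->id. Stack=[T / ( F] ptr=6 lookahead=* remaining=[* id / id * num ) * ( id ) * id $]
Step 12: reduce T->F. Stack=[T / ( T] ptr=6 lookahead=* remaining=[* id / id * num ) * ( id ) * id $]
Step 13: shift *. Stack=[T / ( T *] ptr=7 lookahead=id remaining=[id / id * num ) * ( id ) * id $]
Step 14: shift id. Stack=[T / ( T * id] ptr=8 lookahead=/ remaining=[/ id * num ) * ( id ) * id $]
Step 15: reduce F->id. Stack=[T / ( T * F] ptr=8 lookahead=/ remaining=[/ id * num ) * ( id ) * id $]
Step 16: reduce T->T * F. Stack=[T / ( T] ptr=8 lookahead=/ remaining=[/ id * num ) * ( id ) * id $]
Step 17: shift /. Stack=[T / ( T /] ptr=9 lookahead=id remaining=[id * num ) * ( id ) * id $]
Step 18: shift id. Stack=[T / ( T / id] ptr=10 lookahead=* remaining=[* num ) * ( id ) * id $]
Step 19: reduce F->id. Stack=[T / ( T / F] ptr=10 lookahead=* remaining=[* num ) * ( id ) * id $]
Step 20: reduce T->T / F. Stack=[T / ( T] ptr=10 lookahead=* remaining=[* num ) * ( id ) * id $]
Step 21: shift *. Stack=[T / ( T *] ptr=11 lookahead=num remaining=[num ) * ( id ) * id $]
Step 22: shift num. Stack=[T / ( T * num] ptr=12 lookahead=) remaining=[) * ( id ) * id $]
Step 23: reduce F->num. Stack=[T / ( T * F] ptr=12 lookahead=) remaining=[) * ( id ) * id $]
Step 24: reduce T->T * F. Stack=[T / ( T] ptr=12 lookahead=) remaining=[) * ( id ) * id $]
Step 25: reduce E->T. Stack=[T / ( E] ptr=12 lookahead=) remaining=[) * ( id ) * id $]
Step 26: shift ). Stack=[T / ( E )] ptr=13 lookahead=* remaining=[* ( id ) * id $]
Step 27: reduce F->( E ). Stack=[T / F] ptr=13 lookahead=* remaining=[* ( id ) * id $]
Step 28: reduce T->T / F. Stack=[T] ptr=13 lookahead=* remaining=[* ( id ) * id $]
Step 29: shift *. Stack=[T *] ptr=14 lookahead=( remaining=[( id ) * id $]
Step 30: shift (. Stack=[T * (] ptr=15 lookahead=id remaining=[id ) * id $]
Step 31: shift id. Stack=[T * ( id] ptr=16 lookahead=) remaining=[) * id $]
Step 32: reduce F->id. Stack=[T * ( F] ptr=16 lookahead=) remaining=[) * id $]
Step 33: reduce T->F. Stack=[T * ( T] ptr=16 lookahead=) remaining=[) * id $]
Step 34: reduce E->T. Stack=[T * ( E] ptr=16 lookahead=) remaining=[) * id $]
Step 35: shift ). Stack=[T * ( E )] ptr=17 lookahead=* remaining=[* id $]
Step 36: reduce F->( E ). Stack=[T * F] ptr=17 lookahead=* remaining=[* id $]
Step 37: reduce T->T * F. Stack=[T] ptr=17 lookahead=* remaining=[* id $]
Step 38: shift *. Stack=[T *] ptr=18 lookahead=id remaining=[id $]
Step 39: shift id. Stack=[T * id] ptr=19 lookahead=$ remaining=[$]
Step 40: reduce F->id. Stack=[T * F] ptr=19 lookahead=$ remaining=[$]
Step 41: reduce T->T * F. Stack=[T] ptr=19 lookahead=$ remaining=[$]
Step 42: reduce E->T. Stack=[E] ptr=19 lookahead=$ remaining=[$]
Step 43: accept. Stack=[E] ptr=19 lookahead=$ remaining=[$]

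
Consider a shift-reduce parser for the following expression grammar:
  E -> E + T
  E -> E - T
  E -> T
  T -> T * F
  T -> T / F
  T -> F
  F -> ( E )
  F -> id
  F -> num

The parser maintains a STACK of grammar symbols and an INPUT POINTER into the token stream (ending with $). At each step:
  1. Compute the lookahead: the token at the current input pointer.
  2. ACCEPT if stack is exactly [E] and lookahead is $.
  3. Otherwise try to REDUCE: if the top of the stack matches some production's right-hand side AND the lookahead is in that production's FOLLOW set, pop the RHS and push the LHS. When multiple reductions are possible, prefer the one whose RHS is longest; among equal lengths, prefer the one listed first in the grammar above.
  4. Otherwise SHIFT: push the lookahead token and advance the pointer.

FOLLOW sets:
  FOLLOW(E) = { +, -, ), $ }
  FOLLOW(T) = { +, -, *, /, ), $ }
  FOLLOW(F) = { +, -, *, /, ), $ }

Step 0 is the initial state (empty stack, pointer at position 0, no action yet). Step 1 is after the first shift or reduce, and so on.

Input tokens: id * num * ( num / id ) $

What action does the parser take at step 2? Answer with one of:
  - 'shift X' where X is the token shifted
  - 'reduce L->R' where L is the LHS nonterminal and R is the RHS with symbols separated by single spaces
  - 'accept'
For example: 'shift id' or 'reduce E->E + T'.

Step 1: shift id. Stack=[id] ptr=1 lookahead=* remaining=[* num * ( num / id ) $]
Step 2: reduce F->id. Stack=[F] ptr=1 lookahead=* remaining=[* num * ( num / id ) $]

Answer: reduce F->id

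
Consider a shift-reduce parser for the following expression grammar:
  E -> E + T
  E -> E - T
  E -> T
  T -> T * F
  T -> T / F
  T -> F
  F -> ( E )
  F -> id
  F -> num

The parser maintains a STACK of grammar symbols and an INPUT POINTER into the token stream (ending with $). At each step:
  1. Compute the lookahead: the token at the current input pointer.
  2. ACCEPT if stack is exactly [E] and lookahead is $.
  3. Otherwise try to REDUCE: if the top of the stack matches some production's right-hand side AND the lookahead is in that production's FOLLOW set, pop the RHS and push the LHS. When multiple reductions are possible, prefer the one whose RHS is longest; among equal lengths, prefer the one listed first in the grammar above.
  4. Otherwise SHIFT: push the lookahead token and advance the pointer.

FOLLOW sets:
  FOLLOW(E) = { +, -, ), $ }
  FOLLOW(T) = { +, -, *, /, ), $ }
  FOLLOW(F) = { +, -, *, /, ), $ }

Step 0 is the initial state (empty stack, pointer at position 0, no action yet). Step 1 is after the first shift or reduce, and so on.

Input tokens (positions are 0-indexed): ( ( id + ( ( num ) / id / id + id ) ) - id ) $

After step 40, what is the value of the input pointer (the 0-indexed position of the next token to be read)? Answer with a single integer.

Answer: 18

Derivation:
Step 1: shift (. Stack=[(] ptr=1 lookahead=( remaining=[( id + ( ( num ) / id / id + id ) ) - id ) $]
Step 2: shift (. Stack=[( (] ptr=2 lookahead=id remaining=[id + ( ( num ) / id / id + id ) ) - id ) $]
Step 3: shift id. Stack=[( ( id] ptr=3 lookahead=+ remaining=[+ ( ( num ) / id / id + id ) ) - id ) $]
Step 4: reduce F->id. Stack=[( ( F] ptr=3 lookahead=+ remaining=[+ ( ( num ) / id / id + id ) ) - id ) $]
Step 5: reduce T->F. Stack=[( ( T] ptr=3 lookahead=+ remaining=[+ ( ( num ) / id / id + id ) ) - id ) $]
Step 6: reduce E->T. Stack=[( ( E] ptr=3 lookahead=+ remaining=[+ ( ( num ) / id / id + id ) ) - id ) $]
Step 7: shift +. Stack=[( ( E +] ptr=4 lookahead=( remaining=[( ( num ) / id / id + id ) ) - id ) $]
Step 8: shift (. Stack=[( ( E + (] ptr=5 lookahead=( remaining=[( num ) / id / id + id ) ) - id ) $]
Step 9: shift (. Stack=[( ( E + ( (] ptr=6 lookahead=num remaining=[num ) / id / id + id ) ) - id ) $]
Step 10: shift num. Stack=[( ( E + ( ( num] ptr=7 lookahead=) remaining=[) / id / id + id ) ) - id ) $]
Step 11: reduce F->num. Stack=[( ( E + ( ( F] ptr=7 lookahead=) remaining=[) / id / id + id ) ) - id ) $]
Step 12: reduce T->F. Stack=[( ( E + ( ( T] ptr=7 lookahead=) remaining=[) / id / id + id ) ) - id ) $]
Step 13: reduce E->T. Stack=[( ( E + ( ( E] ptr=7 lookahead=) remaining=[) / id / id + id ) ) - id ) $]
Step 14: shift ). Stack=[( ( E + ( ( E )] ptr=8 lookahead=/ remaining=[/ id / id + id ) ) - id ) $]
Step 15: reduce F->( E ). Stack=[( ( E + ( F] ptr=8 lookahead=/ remaining=[/ id / id + id ) ) - id ) $]
Step 16: reduce T->F. Stack=[( ( E + ( T] ptr=8 lookahead=/ remaining=[/ id / id + id ) ) - id ) $]
Step 17: shift /. Stack=[( ( E + ( T /] ptr=9 lookahead=id remaining=[id / id + id ) ) - id ) $]
Step 18: shift id. Stack=[( ( E + ( T / id] ptr=10 lookahead=/ remaining=[/ id + id ) ) - id ) $]
Step 19: reduce F->id. Stack=[( ( E + ( T / F] ptr=10 lookahead=/ remaining=[/ id + id ) ) - id ) $]
Step 20: reduce T->T / F. Stack=[( ( E + ( T] ptr=10 lookahead=/ remaining=[/ id + id ) ) - id ) $]
Step 21: shift /. Stack=[( ( E + ( T /] ptr=11 lookahead=id remaining=[id + id ) ) - id ) $]
Step 22: shift id. Stack=[( ( E + ( T / id] ptr=12 lookahead=+ remaining=[+ id ) ) - id ) $]
Step 23: reduce F->id. Stack=[( ( E + ( T / F] ptr=12 lookahead=+ remaining=[+ id ) ) - id ) $]
Step 24: reduce T->T / F. Stack=[( ( E + ( T] ptr=12 lookahead=+ remaining=[+ id ) ) - id ) $]
Step 25: reduce E->T. Stack=[( ( E + ( E] ptr=12 lookahead=+ remaining=[+ id ) ) - id ) $]
Step 26: shift +. Stack=[( ( E + ( E +] ptr=13 lookahead=id remaining=[id ) ) - id ) $]
Step 27: shift id. Stack=[( ( E + ( E + id] ptr=14 lookahead=) remaining=[) ) - id ) $]
Step 28: reduce F->id. Stack=[( ( E + ( E + F] ptr=14 lookahead=) remaining=[) ) - id ) $]
Step 29: reduce T->F. Stack=[( ( E + ( E + T] ptr=14 lookahead=) remaining=[) ) - id ) $]
Step 30: reduce E->E + T. Stack=[( ( E + ( E] ptr=14 lookahead=) remaining=[) ) - id ) $]
Step 31: shift ). Stack=[( ( E + ( E )] ptr=15 lookahead=) remaining=[) - id ) $]
Step 32: reduce F->( E ). Stack=[( ( E + F] ptr=15 lookahead=) remaining=[) - id ) $]
Step 33: reduce T->F. Stack=[( ( E + T] ptr=15 lookahead=) remaining=[) - id ) $]
Step 34: reduce E->E + T. Stack=[( ( E] ptr=15 lookahead=) remaining=[) - id ) $]
Step 35: shift ). Stack=[( ( E )] ptr=16 lookahead=- remaining=[- id ) $]
Step 36: reduce F->( E ). Stack=[( F] ptr=16 lookahead=- remaining=[- id ) $]
Step 37: reduce T->F. Stack=[( T] ptr=16 lookahead=- remaining=[- id ) $]
Step 38: reduce E->T. Stack=[( E] ptr=16 lookahead=- remaining=[- id ) $]
Step 39: shift -. Stack=[( E -] ptr=17 lookahead=id remaining=[id ) $]
Step 40: shift id. Stack=[( E - id] ptr=18 lookahead=) remaining=[) $]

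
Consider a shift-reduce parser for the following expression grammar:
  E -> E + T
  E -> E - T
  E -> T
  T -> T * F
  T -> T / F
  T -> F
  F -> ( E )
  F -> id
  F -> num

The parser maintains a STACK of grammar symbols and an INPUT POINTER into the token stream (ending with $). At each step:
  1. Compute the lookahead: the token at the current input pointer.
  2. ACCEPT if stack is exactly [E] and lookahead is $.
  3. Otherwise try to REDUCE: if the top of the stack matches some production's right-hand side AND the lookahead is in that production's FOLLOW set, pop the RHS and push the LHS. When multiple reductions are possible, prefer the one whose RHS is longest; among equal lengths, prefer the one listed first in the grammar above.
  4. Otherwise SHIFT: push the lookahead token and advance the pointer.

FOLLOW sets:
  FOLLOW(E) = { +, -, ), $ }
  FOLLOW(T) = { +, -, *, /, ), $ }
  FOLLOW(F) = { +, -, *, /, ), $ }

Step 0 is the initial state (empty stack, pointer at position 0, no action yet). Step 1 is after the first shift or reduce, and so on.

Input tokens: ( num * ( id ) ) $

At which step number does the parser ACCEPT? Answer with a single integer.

Step 1: shift (. Stack=[(] ptr=1 lookahead=num remaining=[num * ( id ) ) $]
Step 2: shift num. Stack=[( num] ptr=2 lookahead=* remaining=[* ( id ) ) $]
Step 3: reduce F->num. Stack=[( F] ptr=2 lookahead=* remaining=[* ( id ) ) $]
Step 4: reduce T->F. Stack=[( T] ptr=2 lookahead=* remaining=[* ( id ) ) $]
Step 5: shift *. Stack=[( T *] ptr=3 lookahead=( remaining=[( id ) ) $]
Step 6: shift (. Stack=[( T * (] ptr=4 lookahead=id remaining=[id ) ) $]
Step 7: shift id. Stack=[( T * ( id] ptr=5 lookahead=) remaining=[) ) $]
Step 8: reduce F->id. Stack=[( T * ( F] ptr=5 lookahead=) remaining=[) ) $]
Step 9: reduce T->F. Stack=[( T * ( T] ptr=5 lookahead=) remaining=[) ) $]
Step 10: reduce E->T. Stack=[( T * ( E] ptr=5 lookahead=) remaining=[) ) $]
Step 11: shift ). Stack=[( T * ( E )] ptr=6 lookahead=) remaining=[) $]
Step 12: reduce F->( E ). Stack=[( T * F] ptr=6 lookahead=) remaining=[) $]
Step 13: reduce T->T * F. Stack=[( T] ptr=6 lookahead=) remaining=[) $]
Step 14: reduce E->T. Stack=[( E] ptr=6 lookahead=) remaining=[) $]
Step 15: shift ). Stack=[( E )] ptr=7 lookahead=$ remaining=[$]
Step 16: reduce F->( E ). Stack=[F] ptr=7 lookahead=$ remaining=[$]
Step 17: reduce T->F. Stack=[T] ptr=7 lookahead=$ remaining=[$]
Step 18: reduce E->T. Stack=[E] ptr=7 lookahead=$ remaining=[$]
Step 19: accept. Stack=[E] ptr=7 lookahead=$ remaining=[$]

Answer: 19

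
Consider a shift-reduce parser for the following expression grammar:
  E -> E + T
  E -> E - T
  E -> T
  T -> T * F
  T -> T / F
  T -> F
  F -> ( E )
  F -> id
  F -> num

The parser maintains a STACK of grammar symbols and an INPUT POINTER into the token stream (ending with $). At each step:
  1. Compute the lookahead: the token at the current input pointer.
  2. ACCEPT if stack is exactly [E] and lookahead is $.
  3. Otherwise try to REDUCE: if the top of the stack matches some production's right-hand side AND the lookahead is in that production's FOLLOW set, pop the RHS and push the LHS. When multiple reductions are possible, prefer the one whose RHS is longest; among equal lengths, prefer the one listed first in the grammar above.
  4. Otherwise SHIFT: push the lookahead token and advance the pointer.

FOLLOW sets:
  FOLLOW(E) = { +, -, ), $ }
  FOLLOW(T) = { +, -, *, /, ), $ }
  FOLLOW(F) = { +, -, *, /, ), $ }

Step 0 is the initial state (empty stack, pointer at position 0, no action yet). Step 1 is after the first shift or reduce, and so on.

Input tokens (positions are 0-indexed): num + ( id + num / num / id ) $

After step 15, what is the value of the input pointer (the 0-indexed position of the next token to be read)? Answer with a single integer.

Step 1: shift num. Stack=[num] ptr=1 lookahead=+ remaining=[+ ( id + num / num / id ) $]
Step 2: reduce F->num. Stack=[F] ptr=1 lookahead=+ remaining=[+ ( id + num / num / id ) $]
Step 3: reduce T->F. Stack=[T] ptr=1 lookahead=+ remaining=[+ ( id + num / num / id ) $]
Step 4: reduce E->T. Stack=[E] ptr=1 lookahead=+ remaining=[+ ( id + num / num / id ) $]
Step 5: shift +. Stack=[E +] ptr=2 lookahead=( remaining=[( id + num / num / id ) $]
Step 6: shift (. Stack=[E + (] ptr=3 lookahead=id remaining=[id + num / num / id ) $]
Step 7: shift id. Stack=[E + ( id] ptr=4 lookahead=+ remaining=[+ num / num / id ) $]
Step 8: reduce F->id. Stack=[E + ( F] ptr=4 lookahead=+ remaining=[+ num / num / id ) $]
Step 9: reduce T->F. Stack=[E + ( T] ptr=4 lookahead=+ remaining=[+ num / num / id ) $]
Step 10: reduce E->T. Stack=[E + ( E] ptr=4 lookahead=+ remaining=[+ num / num / id ) $]
Step 11: shift +. Stack=[E + ( E +] ptr=5 lookahead=num remaining=[num / num / id ) $]
Step 12: shift num. Stack=[E + ( E + num] ptr=6 lookahead=/ remaining=[/ num / id ) $]
Step 13: reduce F->num. Stack=[E + ( E + F] ptr=6 lookahead=/ remaining=[/ num / id ) $]
Step 14: reduce T->F. Stack=[E + ( E + T] ptr=6 lookahead=/ remaining=[/ num / id ) $]
Step 15: shift /. Stack=[E + ( E + T /] ptr=7 lookahead=num remaining=[num / id ) $]

Answer: 7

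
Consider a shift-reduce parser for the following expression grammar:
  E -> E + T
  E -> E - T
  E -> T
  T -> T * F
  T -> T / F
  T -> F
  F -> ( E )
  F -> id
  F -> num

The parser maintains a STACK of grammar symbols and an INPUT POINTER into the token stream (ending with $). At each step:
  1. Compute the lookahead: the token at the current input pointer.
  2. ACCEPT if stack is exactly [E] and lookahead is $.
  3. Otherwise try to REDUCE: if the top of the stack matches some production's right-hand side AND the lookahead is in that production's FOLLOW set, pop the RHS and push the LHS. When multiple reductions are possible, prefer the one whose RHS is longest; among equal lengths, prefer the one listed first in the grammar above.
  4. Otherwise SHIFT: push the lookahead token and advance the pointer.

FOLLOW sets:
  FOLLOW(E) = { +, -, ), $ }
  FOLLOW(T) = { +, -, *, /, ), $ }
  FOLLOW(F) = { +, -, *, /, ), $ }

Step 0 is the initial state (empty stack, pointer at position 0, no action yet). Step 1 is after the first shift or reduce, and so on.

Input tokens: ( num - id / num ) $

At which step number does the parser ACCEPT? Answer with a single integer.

Step 1: shift (. Stack=[(] ptr=1 lookahead=num remaining=[num - id / num ) $]
Step 2: shift num. Stack=[( num] ptr=2 lookahead=- remaining=[- id / num ) $]
Step 3: reduce F->num. Stack=[( F] ptr=2 lookahead=- remaining=[- id / num ) $]
Step 4: reduce T->F. Stack=[( T] ptr=2 lookahead=- remaining=[- id / num ) $]
Step 5: reduce E->T. Stack=[( E] ptr=2 lookahead=- remaining=[- id / num ) $]
Step 6: shift -. Stack=[( E -] ptr=3 lookahead=id remaining=[id / num ) $]
Step 7: shift id. Stack=[( E - id] ptr=4 lookahead=/ remaining=[/ num ) $]
Step 8: reduce F->id. Stack=[( E - F] ptr=4 lookahead=/ remaining=[/ num ) $]
Step 9: reduce T->F. Stack=[( E - T] ptr=4 lookahead=/ remaining=[/ num ) $]
Step 10: shift /. Stack=[( E - T /] ptr=5 lookahead=num remaining=[num ) $]
Step 11: shift num. Stack=[( E - T / num] ptr=6 lookahead=) remaining=[) $]
Step 12: reduce F->num. Stack=[( E - T / F] ptr=6 lookahead=) remaining=[) $]
Step 13: reduce T->T / F. Stack=[( E - T] ptr=6 lookahead=) remaining=[) $]
Step 14: reduce E->E - T. Stack=[( E] ptr=6 lookahead=) remaining=[) $]
Step 15: shift ). Stack=[( E )] ptr=7 lookahead=$ remaining=[$]
Step 16: reduce F->( E ). Stack=[F] ptr=7 lookahead=$ remaining=[$]
Step 17: reduce T->F. Stack=[T] ptr=7 lookahead=$ remaining=[$]
Step 18: reduce E->T. Stack=[E] ptr=7 lookahead=$ remaining=[$]
Step 19: accept. Stack=[E] ptr=7 lookahead=$ remaining=[$]

Answer: 19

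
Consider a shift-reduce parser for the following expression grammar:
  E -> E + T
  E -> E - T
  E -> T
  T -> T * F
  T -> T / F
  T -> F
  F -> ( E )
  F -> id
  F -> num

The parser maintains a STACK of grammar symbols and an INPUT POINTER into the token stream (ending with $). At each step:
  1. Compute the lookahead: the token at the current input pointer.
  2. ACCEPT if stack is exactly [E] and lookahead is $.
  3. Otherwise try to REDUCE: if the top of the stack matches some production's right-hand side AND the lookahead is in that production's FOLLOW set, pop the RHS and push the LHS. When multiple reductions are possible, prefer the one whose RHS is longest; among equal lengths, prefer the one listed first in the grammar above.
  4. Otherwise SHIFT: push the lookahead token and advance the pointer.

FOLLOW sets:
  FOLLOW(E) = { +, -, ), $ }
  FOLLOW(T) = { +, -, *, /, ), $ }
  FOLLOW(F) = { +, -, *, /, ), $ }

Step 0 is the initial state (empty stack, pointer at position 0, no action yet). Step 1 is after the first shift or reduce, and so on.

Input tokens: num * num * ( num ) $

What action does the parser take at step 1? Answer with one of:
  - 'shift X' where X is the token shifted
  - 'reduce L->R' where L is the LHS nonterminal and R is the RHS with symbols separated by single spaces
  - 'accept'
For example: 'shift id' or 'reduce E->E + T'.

Step 1: shift num. Stack=[num] ptr=1 lookahead=* remaining=[* num * ( num ) $]

Answer: shift num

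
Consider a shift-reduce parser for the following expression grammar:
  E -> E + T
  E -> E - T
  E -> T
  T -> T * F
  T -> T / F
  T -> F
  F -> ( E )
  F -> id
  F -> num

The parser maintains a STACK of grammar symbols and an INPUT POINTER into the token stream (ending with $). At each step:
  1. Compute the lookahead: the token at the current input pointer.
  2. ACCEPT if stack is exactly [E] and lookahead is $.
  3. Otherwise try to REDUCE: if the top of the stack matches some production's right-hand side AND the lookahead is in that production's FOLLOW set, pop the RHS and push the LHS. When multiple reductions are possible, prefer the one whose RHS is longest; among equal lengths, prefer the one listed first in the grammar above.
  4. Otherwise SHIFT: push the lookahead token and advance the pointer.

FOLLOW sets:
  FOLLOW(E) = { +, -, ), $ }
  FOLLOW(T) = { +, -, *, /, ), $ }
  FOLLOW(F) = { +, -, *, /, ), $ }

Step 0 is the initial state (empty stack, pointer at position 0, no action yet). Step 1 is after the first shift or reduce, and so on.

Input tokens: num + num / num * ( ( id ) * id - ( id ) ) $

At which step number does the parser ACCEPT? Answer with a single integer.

Step 1: shift num. Stack=[num] ptr=1 lookahead=+ remaining=[+ num / num * ( ( id ) * id - ( id ) ) $]
Step 2: reduce F->num. Stack=[F] ptr=1 lookahead=+ remaining=[+ num / num * ( ( id ) * id - ( id ) ) $]
Step 3: reduce T->F. Stack=[T] ptr=1 lookahead=+ remaining=[+ num / num * ( ( id ) * id - ( id ) ) $]
Step 4: reduce E->T. Stack=[E] ptr=1 lookahead=+ remaining=[+ num / num * ( ( id ) * id - ( id ) ) $]
Step 5: shift +. Stack=[E +] ptr=2 lookahead=num remaining=[num / num * ( ( id ) * id - ( id ) ) $]
Step 6: shift num. Stack=[E + num] ptr=3 lookahead=/ remaining=[/ num * ( ( id ) * id - ( id ) ) $]
Step 7: reduce F->num. Stack=[E + F] ptr=3 lookahead=/ remaining=[/ num * ( ( id ) * id - ( id ) ) $]
Step 8: reduce T->F. Stack=[E + T] ptr=3 lookahead=/ remaining=[/ num * ( ( id ) * id - ( id ) ) $]
Step 9: shift /. Stack=[E + T /] ptr=4 lookahead=num remaining=[num * ( ( id ) * id - ( id ) ) $]
Step 10: shift num. Stack=[E + T / num] ptr=5 lookahead=* remaining=[* ( ( id ) * id - ( id ) ) $]
Step 11: reduce F->num. Stack=[E + T / F] ptr=5 lookahead=* remaining=[* ( ( id ) * id - ( id ) ) $]
Step 12: reduce T->T / F. Stack=[E + T] ptr=5 lookahead=* remaining=[* ( ( id ) * id - ( id ) ) $]
Step 13: shift *. Stack=[E + T *] ptr=6 lookahead=( remaining=[( ( id ) * id - ( id ) ) $]
Step 14: shift (. Stack=[E + T * (] ptr=7 lookahead=( remaining=[( id ) * id - ( id ) ) $]
Step 15: shift (. Stack=[E + T * ( (] ptr=8 lookahead=id remaining=[id ) * id - ( id ) ) $]
Step 16: shift id. Stack=[E + T * ( ( id] ptr=9 lookahead=) remaining=[) * id - ( id ) ) $]
Step 17: reduce F->id. Stack=[E + T * ( ( F] ptr=9 lookahead=) remaining=[) * id - ( id ) ) $]
Step 18: reduce T->F. Stack=[E + T * ( ( T] ptr=9 lookahead=) remaining=[) * id - ( id ) ) $]
Step 19: reduce E->T. Stack=[E + T * ( ( E] ptr=9 lookahead=) remaining=[) * id - ( id ) ) $]
Step 20: shift ). Stack=[E + T * ( ( E )] ptr=10 lookahead=* remaining=[* id - ( id ) ) $]
Step 21: reduce F->( E ). Stack=[E + T * ( F] ptr=10 lookahead=* remaining=[* id - ( id ) ) $]
Step 22: reduce T->F. Stack=[E + T * ( T] ptr=10 lookahead=* remaining=[* id - ( id ) ) $]
Step 23: shift *. Stack=[E + T * ( T *] ptr=11 lookahead=id remaining=[id - ( id ) ) $]
Step 24: shift id. Stack=[E + T * ( T * id] ptr=12 lookahead=- remaining=[- ( id ) ) $]
Step 25: reduce F->id. Stack=[E + T * ( T * F] ptr=12 lookahead=- remaining=[- ( id ) ) $]
Step 26: reduce T->T * F. Stack=[E + T * ( T] ptr=12 lookahead=- remaining=[- ( id ) ) $]
Step 27: reduce E->T. Stack=[E + T * ( E] ptr=12 lookahead=- remaining=[- ( id ) ) $]
Step 28: shift -. Stack=[E + T * ( E -] ptr=13 lookahead=( remaining=[( id ) ) $]
Step 29: shift (. Stack=[E + T * ( E - (] ptr=14 lookahead=id remaining=[id ) ) $]
Step 30: shift id. Stack=[E + T * ( E - ( id] ptr=15 lookahead=) remaining=[) ) $]
Step 31: reduce F->id. Stack=[E + T * ( E - ( F] ptr=15 lookahead=) remaining=[) ) $]
Step 32: reduce T->F. Stack=[E + T * ( E - ( T] ptr=15 lookahead=) remaining=[) ) $]
Step 33: reduce E->T. Stack=[E + T * ( E - ( E] ptr=15 lookahead=) remaining=[) ) $]
Step 34: shift ). Stack=[E + T * ( E - ( E )] ptr=16 lookahead=) remaining=[) $]
Step 35: reduce F->( E ). Stack=[E + T * ( E - F] ptr=16 lookahead=) remaining=[) $]
Step 36: reduce T->F. Stack=[E + T * ( E - T] ptr=16 lookahead=) remaining=[) $]
Step 37: reduce E->E - T. Stack=[E + T * ( E] ptr=16 lookahead=) remaining=[) $]
Step 38: shift ). Stack=[E + T * ( E )] ptr=17 lookahead=$ remaining=[$]
Step 39: reduce F->( E ). Stack=[E + T * F] ptr=17 lookahead=$ remaining=[$]
Step 40: reduce T->T * F. Stack=[E + T] ptr=17 lookahead=$ remaining=[$]
Step 41: reduce E->E + T. Stack=[E] ptr=17 lookahead=$ remaining=[$]
Step 42: accept. Stack=[E] ptr=17 lookahead=$ remaining=[$]

Answer: 42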